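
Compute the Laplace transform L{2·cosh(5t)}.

L{cosh(ωt)} = s/(s² - ω²), so L{cosh(5t)} = s/(s² - 25). Then L{2·cosh(5t)} = 2·s/(s² - 25) = 2s/(s² - 25)

Final answer: 2s/(s² - 25)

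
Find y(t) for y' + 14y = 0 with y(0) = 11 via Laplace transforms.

L{y'} + 14L{y} = 0. sY - 11 + 14Y = 0. Y(s+14) = 11. Y = 11/(s+14)

Final answer: y(t) = 11e^(-14t)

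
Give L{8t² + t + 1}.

L{8t² + t + 1} = 8·2/s³ + 1/s² + 1/s = 16/s³ + 1/s² + 1/s

Final answer: 16/s³ + 1/s² + 1/s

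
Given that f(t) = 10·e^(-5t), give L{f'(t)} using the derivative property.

f(0) = 10, F(s) = 10/(s+5). L{f'(t)} = s·F(s) - f(0) = 10s/(s+5) - 10 = (10s - 10(s+5))/(s+5) = -50/(s+5)

Final answer: -50/(s+5)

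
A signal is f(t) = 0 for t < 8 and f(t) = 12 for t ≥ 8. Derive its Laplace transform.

f(t) = 12·u(t-8). L{u(t-8)} = e^(-8s)/s, so L{f(t)} = 12·e^(-8s)/s

Final answer: 12·e^(-8s)/s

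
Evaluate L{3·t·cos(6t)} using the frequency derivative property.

L{cos(6t)} = s/(s² + 36). Derivative: d/ds[s/(s² + 36)] = [(s² + 36) - s·2s]/(s² + 36)² = (36 - s²)/(s² + 36)². So L{t·cos(6t)} = -F'(s) = (s² - 36)/(s² + 36)². Then L{3·t·cos(6t)} = 3·(s² - 36)/(s² + 36)²

Final answer: 3·(s² - 36)/(s² + 36)²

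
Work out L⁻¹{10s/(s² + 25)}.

This is the form c·s/(s² + a²) with a = 5, c = 10. L⁻¹ = 10·cos(5t)

Final answer: 10·cos(5t)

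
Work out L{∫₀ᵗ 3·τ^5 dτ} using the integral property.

L{∫₀ᵗ f(τ)dτ} = F(s)/s with f(t) = 3t^5. F(s) = 360/s^6, so L{∫₀ᵗ 3·τ^5 dτ} = (360/s^6)/s = 360/s^7. (Check: ∫₀ᵗ 3·τ^5 dτ = 3t^6/6.)

Final answer: 360/s^7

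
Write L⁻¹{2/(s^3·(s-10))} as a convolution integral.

2/(s^3·(s-10)) = (2/s^3)·(1/(s-10)) = L{t^2}·L{e^(10t)}. So f(t) = t^2*e^(10t) = ∫₀ᵗ τ^2·e^(10(t-τ)) dτ

Final answer: ∫₀ᵗ τ^2·e^(10(t-τ)) dτ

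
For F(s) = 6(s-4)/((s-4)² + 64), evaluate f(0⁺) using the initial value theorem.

f(0⁺) = lim_{s→∞} sF(s) = lim_{s→∞} 6s(s-4)/((s-4)² + 64) = 6

Final answer: 6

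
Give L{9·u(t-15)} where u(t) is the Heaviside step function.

L{u(t-a)} = e^(-as)/s. Here a=15, so L{u(t-15)} = e^(-15s)/s, and L{9·u(t-15)} = 9·e^(-15s)/s

Final answer: 9·e^(-15s)/s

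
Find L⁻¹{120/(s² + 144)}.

This is the form c·a/(s² + a²) with a = 12, c = 10. L⁻¹ = 10·sin(12t)

Final answer: 10·sin(12t)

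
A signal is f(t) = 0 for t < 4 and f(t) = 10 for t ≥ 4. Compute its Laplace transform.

f(t) = 10·u(t-4). L{u(t-4)} = e^(-4s)/s, so L{f(t)} = 10·e^(-4s)/s

Final answer: 10·e^(-4s)/s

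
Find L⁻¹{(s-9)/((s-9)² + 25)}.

Using frequency shift: L⁻¹{(s-a)/((s-a)² + b²)} = e^(at)cos(bt). Here a=9, b=5

Final answer: e^(9t)·cos(5t)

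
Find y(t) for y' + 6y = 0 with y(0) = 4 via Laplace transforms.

L{y'} + 6L{y} = 0. sY - 4 + 6Y = 0. Y(s+6) = 4. Y = 4/(s+6)

Final answer: y(t) = 4e^(-6t)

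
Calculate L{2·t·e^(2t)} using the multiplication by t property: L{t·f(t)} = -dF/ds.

Using L{t^n·e^(at)} = n!/(s-a)^(n+1), L{t·e^(2t)} = 1/(s-2)^2, so L{2·t·e^(2t)} = 2·1/(s-2)^2 = 2/(s-2)^2

Final answer: 2/(s-2)^2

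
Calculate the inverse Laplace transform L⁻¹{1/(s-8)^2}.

L⁻¹{n!/(s-a)^(n+1)} = t^n·e^(at) with n=1, a=8. So L⁻¹{1/(s-8)^2} = t·e^(8t)

Final answer: t·e^(8t)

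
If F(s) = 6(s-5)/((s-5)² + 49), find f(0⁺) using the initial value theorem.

f(0⁺) = lim_{s→∞} sF(s) = lim_{s→∞} 6s(s-5)/((s-5)² + 49) = 6

Final answer: 6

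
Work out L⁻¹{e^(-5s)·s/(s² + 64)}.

L⁻¹{s/(s² + 64)} = cos(8t). By the time shift theorem, L⁻¹{e^(-as)F(s)} = u(t-a)f(t-a) with a=5, so L⁻¹{e^(-5s)·s/(s² + 64)} = u(t-5)·cos(8(t-5))

Final answer: u(t-5)·cos(8(t-5))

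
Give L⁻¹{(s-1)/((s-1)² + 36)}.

Using frequency shift: L⁻¹{(s-a)/((s-a)² + b²)} = e^(at)cos(bt). Here a=1, b=6

Final answer: e^t·cos(6t)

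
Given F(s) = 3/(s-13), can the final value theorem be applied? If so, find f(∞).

sF(s) = 3s/(s-13) has a pole at s = 13 in the right half-plane. Theorem does NOT apply (unstable system; f(t) = 3·e^(13t) grows without bound).

Final answer: Not applicable (unstable)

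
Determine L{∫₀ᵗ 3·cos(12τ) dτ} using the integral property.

L{∫₀ᵗ f(τ)dτ} = F(s)/s with F(s) = 3s/(s² + 144), so the result is (3s/(s² + 144))/s = 3/(s² + 144)

Final answer: 3/(s² + 144)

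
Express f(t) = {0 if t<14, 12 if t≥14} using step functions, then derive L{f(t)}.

f(t) = 12·u(t-14). L{u(t-14)} = e^(-14s)/s, so L{f(t)} = 12·e^(-14s)/s

Final answer: 12·e^(-14s)/s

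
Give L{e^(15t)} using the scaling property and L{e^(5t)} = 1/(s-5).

Using L{f(at)} = (1/a)F(s/a) with a=3 and f(t) = e^(5t): L{e^(15t)} = (1/3) · 1/((s/3)-5) = (1/3) · 3/(s-15) = 1/(s-15)

Final answer: 1/(s-15)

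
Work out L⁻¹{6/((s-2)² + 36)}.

Form: b/((s-a)² + b²) → e^(at)sin(bt). With a=2, b=6

Final answer: e^(2t)·sin(6t)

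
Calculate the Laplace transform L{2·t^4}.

L{t^n} = n!/s^(n+1), so L{t^4} = 24/s^5. Then L{2·t^4} = 2·24/s^5 = 48/s^5

Final answer: 48/s^5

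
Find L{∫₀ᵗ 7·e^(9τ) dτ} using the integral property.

L{∫₀ᵗ f(τ)dτ} = F(s)/s with F(s) = 7/(s-9), so L{∫₀ᵗ 7·e^(9τ) dτ} = 7/(s(s-9))

Final answer: 7/(s(s-9))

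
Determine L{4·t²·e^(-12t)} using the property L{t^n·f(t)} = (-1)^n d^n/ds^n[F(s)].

L{e^(-12t)} = 1/(s+12). d/ds[1/(s+12)] = -1/(s+12)². d²/ds²[1/(s+12)] = 2/(s+12)³. So L{t²·e^(-12t)} = (-1)² · 2/(s+12)³ = 2/(s+12)³. Then L{4·t²·e^(-12t)} = 4·2/(s+12)³ = 8/(s+12)³

Final answer: 8/(s+12)³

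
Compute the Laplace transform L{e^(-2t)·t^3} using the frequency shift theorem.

L{e^(at)·t^n} = n!/(s-a)^(n+1), so L{e^(-2t)·t^3} = 6/(s+2)^4

Final answer: 6/(s+2)^4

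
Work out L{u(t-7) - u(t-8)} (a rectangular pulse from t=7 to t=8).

L{u(t-a)} = e^(-as)/s. L{u(t-7) - u(t-8)} = (e^(-7s) - e^(-8s))/s

Final answer: (e^(-7s) - e^(-8s))/s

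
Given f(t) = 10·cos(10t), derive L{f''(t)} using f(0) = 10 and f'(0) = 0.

F(s) = 10s/(s² + 100). L{f''(t)} = s²F(s) - sf(0) - f'(0) = 10s³/(s² + 100) - 10s = (10s³ - 10s(s² + 100))/(s² + 100) = -1000s/(s² + 100)

Final answer: -1000s/(s² + 100)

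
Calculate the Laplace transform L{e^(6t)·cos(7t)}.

L{e^(at)·cos(ωt)} = (s-a)/((s-a)² + ω²), so L{e^(6t)·cos(7t)} = (s-6)/((s-6)² + 49)

Final answer: (s-6)/((s-6)² + 49)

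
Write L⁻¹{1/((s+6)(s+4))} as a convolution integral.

1/((s+6)(s+4)) = (1/(s+6))·(1/(s+4)) = L{e^(-6t)}·L{e^(-4t)}. So f(t) = e^(-6t)*e^(-4t) = ∫₀ᵗ e^(-6τ)·e^(-4(t-τ)) dτ

Final answer: ∫₀ᵗ e^(-6τ)·e^(-4(t-τ)) dτ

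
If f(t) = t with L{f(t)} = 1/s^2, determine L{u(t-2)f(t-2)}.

Time shift theorem: L{u(t-a)f(t-a)} = e^(-as)F(s). Here a=2, F(s) = 1/s^2, so L{u(t-2)f(t-2)} = e^(-2s)·1/s^2

Final answer: e^(-2s)·1/s^2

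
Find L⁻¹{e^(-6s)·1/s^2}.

L⁻¹{1/s^2} = t. By the time shift theorem, L⁻¹{e^(-as)F(s)} = u(t-a)f(t-a) with a=6, so L⁻¹{e^(-6s)·1/s^2} = u(t-6)·(t-6)

Final answer: u(t-6)·(t-6)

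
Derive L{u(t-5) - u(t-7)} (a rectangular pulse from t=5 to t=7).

L{u(t-a)} = e^(-as)/s. L{u(t-5) - u(t-7)} = (e^(-5s) - e^(-7s))/s

Final answer: (e^(-5s) - e^(-7s))/s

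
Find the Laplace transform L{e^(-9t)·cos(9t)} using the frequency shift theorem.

Frequency shift: L{e^(at)f(t)} = F(s-a). L{e^(-9t)·cos(9t)} = (s+9)/((s+9)² + 81)

Final answer: (s+9)/((s+9)² + 81)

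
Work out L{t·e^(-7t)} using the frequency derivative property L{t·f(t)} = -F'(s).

L{e^(-7t)} = 1/(s+7). By frequency derivative: L{t·e^(-7t)} = -d/ds[1/(s+7)] = -(-1)/(s+7)² = 1/(s+7)²

Final answer: 1/(s+7)²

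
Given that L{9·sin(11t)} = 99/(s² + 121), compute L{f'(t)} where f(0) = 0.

L{f'(t)} = s·F(s) - f(0) = s·99/(s² + 121) - 0 = 99s/(s² + 121)

Final answer: 99s/(s² + 121)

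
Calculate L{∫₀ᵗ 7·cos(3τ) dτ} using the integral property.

L{∫₀ᵗ f(τ)dτ} = F(s)/s with F(s) = 7s/(s² + 9), so the result is (7s/(s² + 9))/s = 7/(s² + 9)

Final answer: 7/(s² + 9)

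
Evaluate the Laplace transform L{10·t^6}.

L{t^n} = n!/s^(n+1), so L{t^6} = 720/s^7. Then L{10·t^6} = 10·720/s^7 = 7200/s^7

Final answer: 7200/s^7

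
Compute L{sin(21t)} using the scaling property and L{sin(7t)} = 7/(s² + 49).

Using L{f(at)} = (1/a)F(s/a) with a=3: L{sin(21t)} = (1/3) · 7/((s/3)² + 49) = (1/3) · 7·9/(s² + 441) = 21/(s² + 441)

Final answer: 21/(s² + 441)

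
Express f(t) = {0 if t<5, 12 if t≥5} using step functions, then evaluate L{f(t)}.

f(t) = 12·u(t-5). L{u(t-5)} = e^(-5s)/s, so L{f(t)} = 12·e^(-5s)/s

Final answer: 12·e^(-5s)/s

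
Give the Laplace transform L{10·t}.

L{t^n} = n!/s^(n+1), so L{t} = 1/s^2. Then L{10·t} = 10·1/s^2 = 10/s^2

Final answer: 10/s^2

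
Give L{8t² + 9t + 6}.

L{8t² + 9t + 6} = 8·2/s³ + 9/s² + 6/s = 16/s³ + 9/s² + 6/s

Final answer: 16/s³ + 9/s² + 6/s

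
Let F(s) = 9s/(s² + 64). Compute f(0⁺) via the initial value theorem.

f(0⁺) = lim_{s→∞} s·9s/(s² + 64) = lim_{s→∞} 9s²/(s² + 64) = 9

Final answer: 9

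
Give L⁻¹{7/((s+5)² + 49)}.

Form: b/((s-a)² + b²) → e^(at)sin(bt). With a=-5, b=7

Final answer: e^(-5t)·sin(7t)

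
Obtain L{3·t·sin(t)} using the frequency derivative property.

L{sin(t)} = 1/(s² + 1). By L{t·f(t)} = -F'(s): -d/ds[1/(s² + 1)] = -(1)·(-2s)/(s² + 1)² = 2s/(s² + 1)². Then L{3·t·sin(t)} = 3·2s/(s² + 1)² = 6s/(s² + 1)²

Final answer: 6s/(s² + 1)²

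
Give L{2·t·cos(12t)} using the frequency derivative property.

L{cos(12t)} = s/(s² + 144). Derivative: d/ds[s/(s² + 144)] = [(s² + 144) - s·2s]/(s² + 144)² = (144 - s²)/(s² + 144)². So L{t·cos(12t)} = -F'(s) = (s² - 144)/(s² + 144)². Then L{2·t·cos(12t)} = 2·(s² - 144)/(s² + 144)²

Final answer: 2·(s² - 144)/(s² + 144)²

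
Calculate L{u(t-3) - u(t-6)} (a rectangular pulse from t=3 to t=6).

L{u(t-a)} = e^(-as)/s. L{u(t-3) - u(t-6)} = (e^(-3s) - e^(-6s))/s

Final answer: (e^(-3s) - e^(-6s))/s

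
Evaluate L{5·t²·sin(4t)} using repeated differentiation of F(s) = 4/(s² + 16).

F(s) = 4/(s² + 16). F'(s) = -8s/(s² + 16)². F''(s) = -8(16 - 3s²)/(s² + 16)³ = (24s² - 128)/(s² + 16)³. So L{t²·sin(4t)} = (-1)² F''(s) = (24s² - 128)/(s² + 16)³. Then L{5·t²·sin(4t)} = 5·(24s² - 128)/(s² + 16)³ = (120s² - 640)/(s² + 16)³

Final answer: (120s² - 640)/(s² + 16)³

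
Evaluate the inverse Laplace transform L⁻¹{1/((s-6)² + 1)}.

Using frequency shift, L⁻¹{1/((s-6)² + 1)} = e^(6t)·sin(t)

Final answer: e^(6t)·sin(t)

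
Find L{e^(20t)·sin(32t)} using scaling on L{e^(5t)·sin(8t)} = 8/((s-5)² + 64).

Scaling with a=4: L{e^(20t)·sin(32t)} = (1/4) · 8/((s/4-5)² + 64). Simplifying: 32/((s-20)² + 1024)

Final answer: 32/((s-20)² + 1024)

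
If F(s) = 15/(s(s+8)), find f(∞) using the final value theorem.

f(∞) = lim_{s→0} s·15/(s(s+8)) = lim_{s→0} 15/(s+8) = 15/8 = 15/8

Final answer: 15/8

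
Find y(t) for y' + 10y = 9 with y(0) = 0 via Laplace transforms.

sY + 10Y = 9/s. Y = 9/(s(s+10)). Partial fractions: Y = 9/10/s - 9/10/(s+10)

Final answer: y(t) = 9/10(1 - e^(-10t))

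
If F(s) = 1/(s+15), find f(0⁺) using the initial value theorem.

f(0⁺) = lim_{s→∞} s·1/(s+15) = lim_{s→∞} s/(s+15) = 1

Final answer: 1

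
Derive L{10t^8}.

L{t^n} = n!/s^(n+1). So L{10t^8} = 10·8!/s^9 = 403200/s^9

Final answer: 403200/s^9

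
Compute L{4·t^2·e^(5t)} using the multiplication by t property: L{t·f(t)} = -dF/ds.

Using L{t^n·e^(at)} = n!/(s-a)^(n+1), L{t^2·e^(5t)} = 2/(s-5)^3, so L{4·t^2·e^(5t)} = 4·2/(s-5)^3 = 8/(s-5)^3

Final answer: 8/(s-5)^3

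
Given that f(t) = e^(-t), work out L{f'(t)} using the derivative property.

f(0) = 1, F(s) = 1/(s+1). L{f'(t)} = s·F(s) - f(0) = s/(s+1) - 1 = (s - (s+1))/(s+1) = -1/(s+1)

Final answer: -1/(s+1)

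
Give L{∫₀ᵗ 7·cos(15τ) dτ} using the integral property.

L{∫₀ᵗ f(τ)dτ} = F(s)/s with F(s) = 7s/(s² + 225), so the result is (7s/(s² + 225))/s = 7/(s² + 225)

Final answer: 7/(s² + 225)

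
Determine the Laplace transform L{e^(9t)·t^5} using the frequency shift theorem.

L{e^(at)·t^n} = n!/(s-a)^(n+1), so L{e^(9t)·t^5} = 120/(s-9)^6

Final answer: 120/(s-9)^6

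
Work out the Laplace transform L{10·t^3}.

L{t^n} = n!/s^(n+1), so L{t^3} = 6/s^4. Then L{10·t^3} = 10·6/s^4 = 60/s^4

Final answer: 60/s^4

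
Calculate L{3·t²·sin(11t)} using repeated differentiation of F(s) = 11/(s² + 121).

F(s) = 11/(s² + 121). F'(s) = -22s/(s² + 121)². F''(s) = -22(121 - 3s²)/(s² + 121)³ = (66s² - 2662)/(s² + 121)³. So L{t²·sin(11t)} = (-1)² F''(s) = (66s² - 2662)/(s² + 121)³. Then L{3·t²·sin(11t)} = 3·(66s² - 2662)/(s² + 121)³ = (198s² - 7986)/(s² + 121)³

Final answer: (198s² - 7986)/(s² + 121)³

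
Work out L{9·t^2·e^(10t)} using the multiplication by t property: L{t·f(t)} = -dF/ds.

Using L{t^n·e^(at)} = n!/(s-a)^(n+1), L{t^2·e^(10t)} = 2/(s-10)^3, so L{9·t^2·e^(10t)} = 9·2/(s-10)^3 = 18/(s-10)^3

Final answer: 18/(s-10)^3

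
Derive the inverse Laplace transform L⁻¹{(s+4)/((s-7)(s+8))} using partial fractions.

Using partial fractions, f(t) = (11e^(7t) + 4e^(-8t))/15

Final answer: (11e^(7t) + 4e^(-8t))/15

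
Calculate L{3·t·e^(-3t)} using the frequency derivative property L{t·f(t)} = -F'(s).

L{e^(-3t)} = 1/(s+3). By frequency derivative: L{t·e^(-3t)} = -d/ds[1/(s+3)] = -(-1)/(s+3)² = 1/(s+3)². Then L{3·t·e^(-3t)} = 3·1/(s+3)² = 3/(s+3)²

Final answer: 3/(s+3)²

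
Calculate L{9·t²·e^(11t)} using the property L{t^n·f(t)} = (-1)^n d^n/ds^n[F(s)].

L{e^(11t)} = 1/(s-11). d/ds[1/(s-11)] = -1/(s-11)². d²/ds²[1/(s-11)] = 2/(s-11)³. So L{t²·e^(11t)} = (-1)² · 2/(s-11)³ = 2/(s-11)³. Then L{9·t²·e^(11t)} = 9·2/(s-11)³ = 18/(s-11)³

Final answer: 18/(s-11)³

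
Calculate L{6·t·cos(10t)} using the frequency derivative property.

L{cos(10t)} = s/(s² + 100). Derivative: d/ds[s/(s² + 100)] = [(s² + 100) - s·2s]/(s² + 100)² = (100 - s²)/(s² + 100)². So L{t·cos(10t)} = -F'(s) = (s² - 100)/(s² + 100)². Then L{6·t·cos(10t)} = 6·(s² - 100)/(s² + 100)²

Final answer: 6·(s² - 100)/(s² + 100)²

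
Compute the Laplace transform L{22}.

L{22} = 22 · L{1} = 22/s

Final answer: 22/s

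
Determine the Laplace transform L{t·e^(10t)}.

L{t^n·e^(at)} = n!/(s-a)^(n+1), so L{t·e^(10t)} = 1/(s-10)^2

Final answer: 1/(s-10)^2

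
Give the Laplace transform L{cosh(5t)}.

L{cosh(ωt)} = s/(s² - ω²), so L{cosh(5t)} = s/(s² - 25)

Final answer: s/(s² - 25)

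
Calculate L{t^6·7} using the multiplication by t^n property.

L{7} = 7/s. d^1/ds^1[1/s] = -1/s². d^2/ds^2[1/s] = 2/s^3. d^3/ds^3[1/s] = -6/s^4. d^4/ds^4[1/s] = 24/s^5. d^5/ds^5[1/s] = -120/s^6. d^6/ds^6[1/s] = 720/s^7. So L{t^6} = (-1)^{6}·720/s^7 = 720/s^7. Then L{t^6·7} = 7·720/s^7 = 5040/s^7

Final answer: 5040/s^7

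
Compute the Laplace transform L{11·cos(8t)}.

L{cos(ωt)} = s/(s² + ω²), so L{cos(8t)} = s/(s² + 64). Then L{11·cos(8t)} = 11·s/(s² + 64) = 11s/(s² + 64)

Final answer: 11s/(s² + 64)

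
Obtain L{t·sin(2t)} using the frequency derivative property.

L{sin(2t)} = 2/(s² + 4). By L{t·f(t)} = -F'(s): -d/ds[2/(s² + 4)] = -(2)·(-2s)/(s² + 4)² = 4s/(s² + 4)²

Final answer: 4s/(s² + 4)²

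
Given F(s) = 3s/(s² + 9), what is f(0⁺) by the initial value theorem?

f(0⁺) = lim_{s→∞} s·3s/(s² + 9) = lim_{s→∞} 3s²/(s² + 9) = 3

Final answer: 3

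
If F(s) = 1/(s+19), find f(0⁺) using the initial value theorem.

f(0⁺) = lim_{s→∞} s·1/(s+19) = lim_{s→∞} s/(s+19) = 1

Final answer: 1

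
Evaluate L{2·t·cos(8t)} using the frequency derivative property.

L{cos(8t)} = s/(s² + 64). Derivative: d/ds[s/(s² + 64)] = [(s² + 64) - s·2s]/(s² + 64)² = (64 - s²)/(s² + 64)². So L{t·cos(8t)} = -F'(s) = (s² - 64)/(s² + 64)². Then L{2·t·cos(8t)} = 2·(s² - 64)/(s² + 64)²

Final answer: 2·(s² - 64)/(s² + 64)²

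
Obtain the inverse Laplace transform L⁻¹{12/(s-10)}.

L⁻¹{1/(s-a)} = e^(at), so L⁻¹{1/(s-10)} = e^(10t), and L⁻¹{12/(s-10)} = 12·e^(10t)

Final answer: 12·e^(10t)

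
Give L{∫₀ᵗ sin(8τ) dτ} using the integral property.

L{∫₀ᵗ f(τ)dτ} = F(s)/s with F(s) = 8/(s² + 64), so the result is (8/(s² + 64))/s = 8/(s(s² + 64))

Final answer: 8/(s(s² + 64))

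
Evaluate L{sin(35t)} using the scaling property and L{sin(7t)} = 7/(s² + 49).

Using L{f(at)} = (1/a)F(s/a) with a=5: L{sin(35t)} = (1/5) · 7/((s/5)² + 49) = (1/5) · 7·25/(s² + 1225) = 35/(s² + 1225)

Final answer: 35/(s² + 1225)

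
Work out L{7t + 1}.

L{7t + 1} = 7·L{t} + L{1} = 7/s² + 1/s

Final answer: 7/s² + 1/s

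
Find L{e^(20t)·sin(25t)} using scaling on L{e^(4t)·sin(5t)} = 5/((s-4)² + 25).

Scaling with a=5: L{e^(20t)·sin(25t)} = (1/5) · 5/((s/5-4)² + 25). Simplifying: 25/((s-20)² + 625)

Final answer: 25/((s-20)² + 625)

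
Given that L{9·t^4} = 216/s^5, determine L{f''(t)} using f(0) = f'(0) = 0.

L{f''(t)} = s²F(s) - sf(0) - f'(0) = s²·216/s^5 - 0 - 0 = 216/s^3

Final answer: 216/s^3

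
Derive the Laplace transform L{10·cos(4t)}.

L{cos(ωt)} = s/(s² + ω²), so L{cos(4t)} = s/(s² + 16). Then L{10·cos(4t)} = 10·s/(s² + 16) = 10s/(s² + 16)

Final answer: 10s/(s² + 16)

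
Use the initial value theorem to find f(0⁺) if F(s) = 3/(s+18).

f(0⁺) = lim_{s→∞} s·3/(s+18) = lim_{s→∞} 3s/(s+18) = 3

Final answer: 3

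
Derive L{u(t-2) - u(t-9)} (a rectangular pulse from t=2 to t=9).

L{u(t-a)} = e^(-as)/s. L{u(t-2) - u(t-9)} = (e^(-2s) - e^(-9s))/s

Final answer: (e^(-2s) - e^(-9s))/s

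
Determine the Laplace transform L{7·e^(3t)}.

L{e^(at)} = 1/(s-a), so L{e^(3t)} = 1/(s-3). Then L{7·e^(3t)} = 7/(s-3)

Final answer: 7/(s-3)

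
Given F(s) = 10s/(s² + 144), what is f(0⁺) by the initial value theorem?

f(0⁺) = lim_{s→∞} s·10s/(s² + 144) = lim_{s→∞} 10s²/(s² + 144) = 10

Final answer: 10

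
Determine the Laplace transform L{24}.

L{24} = 24 · L{1} = 24/s

Final answer: 24/s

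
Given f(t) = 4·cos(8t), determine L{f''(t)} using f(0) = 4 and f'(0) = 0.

F(s) = 4s/(s² + 64). L{f''(t)} = s²F(s) - sf(0) - f'(0) = 4s³/(s² + 64) - 4s = (4s³ - 4s(s² + 64))/(s² + 64) = -256s/(s² + 64)

Final answer: -256s/(s² + 64)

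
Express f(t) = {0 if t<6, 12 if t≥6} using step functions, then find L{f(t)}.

f(t) = 12·u(t-6). L{u(t-6)} = e^(-6s)/s, so L{f(t)} = 12·e^(-6s)/s

Final answer: 12·e^(-6s)/s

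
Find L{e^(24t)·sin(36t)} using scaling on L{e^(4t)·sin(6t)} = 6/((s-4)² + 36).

Scaling with a=6: L{e^(24t)·sin(36t)} = (1/6) · 6/((s/6-4)² + 36). Simplifying: 36/((s-24)² + 1296)

Final answer: 36/((s-24)² + 1296)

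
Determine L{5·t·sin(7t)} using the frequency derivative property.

L{sin(7t)} = 7/(s² + 49). By L{t·f(t)} = -F'(s): -d/ds[7/(s² + 49)] = -(7)·(-2s)/(s² + 49)² = 14s/(s² + 49)². Then L{5·t·sin(7t)} = 5·14s/(s² + 49)² = 70s/(s² + 49)²

Final answer: 70s/(s² + 49)²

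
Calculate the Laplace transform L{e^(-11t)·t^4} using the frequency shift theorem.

L{e^(at)·t^n} = n!/(s-a)^(n+1), so L{e^(-11t)·t^4} = 24/(s+11)^5

Final answer: 24/(s+11)^5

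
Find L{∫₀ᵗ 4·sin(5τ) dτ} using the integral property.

L{∫₀ᵗ f(τ)dτ} = F(s)/s with F(s) = 20/(s² + 25), so the result is (20/(s² + 25))/s = 20/(s(s² + 25))

Final answer: 20/(s(s² + 25))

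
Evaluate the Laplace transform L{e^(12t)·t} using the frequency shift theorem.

L{e^(at)·t^n} = n!/(s-a)^(n+1), so L{e^(12t)·t} = 1/(s-12)^2

Final answer: 1/(s-12)^2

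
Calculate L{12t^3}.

L{t^n} = n!/s^(n+1). So L{12t^3} = 12·3!/s^4 = 72/s^4

Final answer: 72/s^4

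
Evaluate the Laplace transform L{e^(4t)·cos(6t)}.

L{e^(at)·cos(ωt)} = (s-a)/((s-a)² + ω²), so L{e^(4t)·cos(6t)} = (s-4)/((s-4)² + 36)

Final answer: (s-4)/((s-4)² + 36)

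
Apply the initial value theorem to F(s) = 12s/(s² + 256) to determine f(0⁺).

f(0⁺) = lim_{s→∞} s·12s/(s² + 256) = lim_{s→∞} 12s²/(s² + 256) = 12

Final answer: 12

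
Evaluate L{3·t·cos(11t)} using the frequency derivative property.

L{cos(11t)} = s/(s² + 121). Derivative: d/ds[s/(s² + 121)] = [(s² + 121) - s·2s]/(s² + 121)² = (121 - s²)/(s² + 121)². So L{t·cos(11t)} = -F'(s) = (s² - 121)/(s² + 121)². Then L{3·t·cos(11t)} = 3·(s² - 121)/(s² + 121)²

Final answer: 3·(s² - 121)/(s² + 121)²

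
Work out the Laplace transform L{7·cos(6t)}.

L{cos(ωt)} = s/(s² + ω²), so L{cos(6t)} = s/(s² + 36). Then L{7·cos(6t)} = 7·s/(s² + 36) = 7s/(s² + 36)

Final answer: 7s/(s² + 36)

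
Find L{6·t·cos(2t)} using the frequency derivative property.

L{cos(2t)} = s/(s² + 4). Derivative: d/ds[s/(s² + 4)] = [(s² + 4) - s·2s]/(s² + 4)² = (4 - s²)/(s² + 4)². So L{t·cos(2t)} = -F'(s) = (s² - 4)/(s² + 4)². Then L{6·t·cos(2t)} = 6·(s² - 4)/(s² + 4)²

Final answer: 6·(s² - 4)/(s² + 4)²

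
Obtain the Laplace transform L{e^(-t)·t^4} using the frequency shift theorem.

L{e^(at)·t^n} = n!/(s-a)^(n+1), so L{e^(-t)·t^4} = 24/(s+1)^5

Final answer: 24/(s+1)^5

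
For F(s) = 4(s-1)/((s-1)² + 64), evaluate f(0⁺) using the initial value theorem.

f(0⁺) = lim_{s→∞} sF(s) = lim_{s→∞} 4s(s-1)/((s-1)² + 64) = 4

Final answer: 4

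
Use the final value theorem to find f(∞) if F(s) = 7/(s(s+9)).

f(∞) = lim_{s→0} s·7/(s(s+9)) = lim_{s→0} 7/(s+9) = 7/9 = 7/9

Final answer: 7/9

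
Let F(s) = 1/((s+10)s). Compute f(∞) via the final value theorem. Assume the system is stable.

f(∞) = lim_{s→0} sF(s) = lim_{s→0} 1/(s+10) = 1/10

Final answer: 1/10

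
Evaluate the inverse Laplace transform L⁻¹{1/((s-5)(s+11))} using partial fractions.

Decompose: A/(s-5) + B/(s+11). A = 1/16, B = -1/16. f(t) = (e^(5t) - e^(-11t))/16

Final answer: (e^(5t) - e^(-11t))/16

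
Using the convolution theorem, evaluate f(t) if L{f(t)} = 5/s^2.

5/s^2 = (5/s)·(1/s) = L{5}·L{1}. By convolution, f(t) = 5*1 = ∫₀ᵗ 5·1 dτ = 5·t

Final answer: 5·t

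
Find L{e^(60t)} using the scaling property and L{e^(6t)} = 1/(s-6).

Using L{f(at)} = (1/a)F(s/a) with a=10 and f(t) = e^(6t): L{e^(60t)} = (1/10) · 1/((s/10)-6) = (1/10) · 10/(s-60) = 1/(s-60)

Final answer: 1/(s-60)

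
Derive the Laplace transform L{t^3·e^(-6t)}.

L{t^n·e^(at)} = n!/(s-a)^(n+1), so L{t^3·e^(-6t)} = 6/(s+6)^4

Final answer: 6/(s+6)^4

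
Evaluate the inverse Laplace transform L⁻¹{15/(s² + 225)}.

L⁻¹{15/(s² + 225)} = sin(15t)

Final answer: sin(15t)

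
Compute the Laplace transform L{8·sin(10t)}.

L{sin(ωt)} = ω/(s² + ω²), so L{sin(10t)} = 10/(s² + 100). Then L{8·sin(10t)} = 8·10/(s² + 100) = 80/(s² + 100)

Final answer: 80/(s² + 100)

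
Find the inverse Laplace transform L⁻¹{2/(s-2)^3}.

L⁻¹{n!/(s-a)^(n+1)} = t^n·e^(at), so L⁻¹{2/(s-2)^3} = t^2·e^(2t)

Final answer: t^2·e^(2t)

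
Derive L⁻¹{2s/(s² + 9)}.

This is the form c·s/(s² + a²) with a = 3, c = 2. L⁻¹ = 2·cos(3t)

Final answer: 2·cos(3t)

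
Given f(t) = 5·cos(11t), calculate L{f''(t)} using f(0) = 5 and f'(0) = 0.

F(s) = 5s/(s² + 121). L{f''(t)} = s²F(s) - sf(0) - f'(0) = 5s³/(s² + 121) - 5s = (5s³ - 5s(s² + 121))/(s² + 121) = -605s/(s² + 121)

Final answer: -605s/(s² + 121)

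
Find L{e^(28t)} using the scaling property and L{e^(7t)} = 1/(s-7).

Using L{f(at)} = (1/a)F(s/a) with a=4 and f(t) = e^(7t): L{e^(28t)} = (1/4) · 1/((s/4)-7) = (1/4) · 4/(s-28) = 1/(s-28)

Final answer: 1/(s-28)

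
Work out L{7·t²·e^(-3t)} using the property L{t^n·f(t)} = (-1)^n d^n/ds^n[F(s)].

L{e^(-3t)} = 1/(s+3). d/ds[1/(s+3)] = -1/(s+3)². d²/ds²[1/(s+3)] = 2/(s+3)³. So L{t²·e^(-3t)} = (-1)² · 2/(s+3)³ = 2/(s+3)³. Then L{7·t²·e^(-3t)} = 7·2/(s+3)³ = 14/(s+3)³

Final answer: 14/(s+3)³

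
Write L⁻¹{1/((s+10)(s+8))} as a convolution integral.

1/((s+10)(s+8)) = (1/(s+10))·(1/(s+8)) = L{e^(-10t)}·L{e^(-8t)}. So f(t) = e^(-10t)*e^(-8t) = ∫₀ᵗ e^(-10τ)·e^(-8(t-τ)) dτ

Final answer: ∫₀ᵗ e^(-10τ)·e^(-8(t-τ)) dτ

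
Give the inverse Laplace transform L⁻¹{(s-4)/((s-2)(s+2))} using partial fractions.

Using partial fractions, f(t) = (-2e^(2t) + 6e^(-2t))/4

Final answer: (-2e^(2t) + 6e^(-2t))/4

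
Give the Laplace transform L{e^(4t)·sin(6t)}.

L{e^(at)·sin(ωt)} = ω/((s-a)² + ω²), so L{e^(4t)·sin(6t)} = 6/((s-4)² + 36)

Final answer: 6/((s-4)² + 36)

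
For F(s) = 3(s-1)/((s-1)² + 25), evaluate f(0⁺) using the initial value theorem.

f(0⁺) = lim_{s→∞} sF(s) = lim_{s→∞} 3s(s-1)/((s-1)² + 25) = 3

Final answer: 3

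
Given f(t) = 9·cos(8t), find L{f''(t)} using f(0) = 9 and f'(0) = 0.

F(s) = 9s/(s² + 64). L{f''(t)} = s²F(s) - sf(0) - f'(0) = 9s³/(s² + 64) - 9s = (9s³ - 9s(s² + 64))/(s² + 64) = -576s/(s² + 64)

Final answer: -576s/(s² + 64)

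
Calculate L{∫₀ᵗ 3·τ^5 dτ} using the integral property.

L{∫₀ᵗ f(τ)dτ} = F(s)/s with f(t) = 3t^5. F(s) = 360/s^6, so L{∫₀ᵗ 3·τ^5 dτ} = (360/s^6)/s = 360/s^7. (Check: ∫₀ᵗ 3·τ^5 dτ = 3t^6/6.)

Final answer: 360/s^7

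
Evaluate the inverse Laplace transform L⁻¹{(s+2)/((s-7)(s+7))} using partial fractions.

Using partial fractions, f(t) = (9e^(7t) + 5e^(-7t))/14

Final answer: (9e^(7t) + 5e^(-7t))/14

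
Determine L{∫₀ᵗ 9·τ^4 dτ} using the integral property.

L{∫₀ᵗ f(τ)dτ} = F(s)/s with f(t) = 9t^4. F(s) = 216/s^5, so L{∫₀ᵗ 9·τ^4 dτ} = (216/s^5)/s = 216/s^6. (Check: ∫₀ᵗ 9·τ^4 dτ = 9t^5/5.)

Final answer: 216/s^6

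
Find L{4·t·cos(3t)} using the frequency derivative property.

L{cos(3t)} = s/(s² + 9). Derivative: d/ds[s/(s² + 9)] = [(s² + 9) - s·2s]/(s² + 9)² = (9 - s²)/(s² + 9)². So L{t·cos(3t)} = -F'(s) = (s² - 9)/(s² + 9)². Then L{4·t·cos(3t)} = 4·(s² - 9)/(s² + 9)²

Final answer: 4·(s² - 9)/(s² + 9)²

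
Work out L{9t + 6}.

L{9t + 6} = 9·L{t} + 6·L{1} = 9/s² + 6/s

Final answer: 9/s² + 6/s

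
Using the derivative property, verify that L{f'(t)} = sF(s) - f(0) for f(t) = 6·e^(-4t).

f'(t) = -24e^(-4t). Direct: L{f'(t)} = -24/(s+4). Property: s·6/(s+4) - 6 = (6s - 6(s+4))/(s+4) = -24/(s+4). ✓

Final answer: -24/(s+4)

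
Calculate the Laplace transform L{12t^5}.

L{12t^5} = 12 · L{t^5} = 12 · 120/s^6 = 1440/s^6

Final answer: 1440/s^6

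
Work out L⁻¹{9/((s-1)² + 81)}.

Form: b/((s-a)² + b²) → e^(at)sin(bt). With a=1, b=9

Final answer: e^t·sin(9t)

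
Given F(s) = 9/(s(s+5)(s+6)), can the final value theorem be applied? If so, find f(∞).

Poles of sF(s) = 9/((s+5)(s+6)) are at s = -5 and s = -6, both in the left half-plane. Theorem applies. f(∞) = lim_{s→0} sF(s) = 9/(5·6) = 3/10

Final answer: 3/10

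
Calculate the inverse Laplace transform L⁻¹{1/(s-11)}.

L⁻¹{1/(s-a)} = e^(at), so L⁻¹{1/(s-11)} = e^(11t)

Final answer: e^(11t)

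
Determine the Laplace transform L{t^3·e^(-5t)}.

L{t^n·e^(at)} = n!/(s-a)^(n+1), so L{t^3·e^(-5t)} = 6/(s+5)^4

Final answer: 6/(s+5)^4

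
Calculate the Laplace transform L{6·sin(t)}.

L{sin(ωt)} = ω/(s² + ω²), so L{sin(t)} = 1/(s² + 1). Then L{6·sin(t)} = 6·1/(s² + 1) = 6/(s² + 1)

Final answer: 6/(s² + 1)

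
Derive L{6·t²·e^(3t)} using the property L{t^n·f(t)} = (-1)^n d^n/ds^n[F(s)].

L{e^(3t)} = 1/(s-3). d/ds[1/(s-3)] = -1/(s-3)². d²/ds²[1/(s-3)] = 2/(s-3)³. So L{t²·e^(3t)} = (-1)² · 2/(s-3)³ = 2/(s-3)³. Then L{6·t²·e^(3t)} = 6·2/(s-3)³ = 12/(s-3)³

Final answer: 12/(s-3)³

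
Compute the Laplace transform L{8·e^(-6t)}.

L{e^(at)} = 1/(s-a), so L{e^(-6t)} = 1/(s+6). Then L{8·e^(-6t)} = 8/(s+6)

Final answer: 8/(s+6)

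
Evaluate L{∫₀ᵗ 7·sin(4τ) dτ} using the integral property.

L{∫₀ᵗ f(τ)dτ} = F(s)/s with F(s) = 28/(s² + 16), so the result is (28/(s² + 16))/s = 28/(s(s² + 16))

Final answer: 28/(s(s² + 16))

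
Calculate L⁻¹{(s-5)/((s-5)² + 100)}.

Using frequency shift: L⁻¹{(s-a)/((s-a)² + b²)} = e^(at)cos(bt). Here a=5, b=10

Final answer: e^(5t)·cos(10t)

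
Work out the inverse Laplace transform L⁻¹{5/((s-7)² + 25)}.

Using frequency shift, L⁻¹{5/((s-7)² + 25)} = e^(7t)·sin(5t)

Final answer: e^(7t)·sin(5t)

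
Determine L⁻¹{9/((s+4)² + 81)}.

Form: b/((s-a)² + b²) → e^(at)sin(bt). With a=-4, b=9

Final answer: e^(-4t)·sin(9t)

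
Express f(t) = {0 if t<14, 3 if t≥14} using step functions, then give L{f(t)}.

f(t) = 3·u(t-14). L{u(t-14)} = e^(-14s)/s, so L{f(t)} = 3·e^(-14s)/s

Final answer: 3·e^(-14s)/s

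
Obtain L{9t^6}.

L{t^n} = n!/s^(n+1). So L{9t^6} = 9·6!/s^7 = 6480/s^7

Final answer: 6480/s^7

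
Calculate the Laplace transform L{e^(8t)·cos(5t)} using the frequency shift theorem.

Frequency shift: L{e^(at)f(t)} = F(s-a). L{e^(8t)·cos(5t)} = (s-8)/((s-8)² + 25)

Final answer: (s-8)/((s-8)² + 25)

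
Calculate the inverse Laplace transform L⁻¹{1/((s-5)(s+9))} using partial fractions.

Decompose: A/(s-5) + B/(s+9). A = 1/14, B = -1/14. f(t) = (e^(5t) - e^(-9t))/14

Final answer: (e^(5t) - e^(-9t))/14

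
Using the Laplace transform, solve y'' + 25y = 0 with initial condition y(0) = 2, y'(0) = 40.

L{y''} + 25L{y} = 0. s²Y - 2s - 40 + 25Y = 0. Y(s² + 25) = 2s + 40. Y = (2s + 40)/(s² + 25). Inverting: y(t) = 2cos(5t) + 8sin(5t)

Final answer: y(t) = 2cos(5t) + 8sin(5t)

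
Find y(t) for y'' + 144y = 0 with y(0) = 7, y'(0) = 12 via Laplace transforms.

L{y''} + 144L{y} = 0. s²Y - 7s - 12 + 144Y = 0. Y(s² + 144) = 7s + 12. Y = (7s + 12)/(s² + 144). Inverting: y(t) = 7cos(12t) + sin(12t)

Final answer: y(t) = 7cos(12t) + sin(12t)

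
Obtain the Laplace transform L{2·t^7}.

L{t^n} = n!/s^(n+1), so L{t^7} = 5040/s^8. Then L{2·t^7} = 2·5040/s^8 = 10080/s^8

Final answer: 10080/s^8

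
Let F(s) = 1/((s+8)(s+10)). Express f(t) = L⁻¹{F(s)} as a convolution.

1/((s+8)(s+10)) = (1/(s+8))·(1/(s+10)) = L{e^(-8t)}·L{e^(-10t)}. So f(t) = e^(-8t)*e^(-10t) = ∫₀ᵗ e^(-8τ)·e^(-10(t-τ)) dτ

Final answer: ∫₀ᵗ e^(-8τ)·e^(-10(t-τ)) dτ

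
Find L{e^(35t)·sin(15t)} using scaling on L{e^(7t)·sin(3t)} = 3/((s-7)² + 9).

Scaling with a=5: L{e^(35t)·sin(15t)} = (1/5) · 3/((s/5-7)² + 9). Simplifying: 15/((s-35)² + 225)

Final answer: 15/((s-35)² + 225)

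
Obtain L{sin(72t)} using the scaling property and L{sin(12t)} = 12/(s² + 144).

Using L{f(at)} = (1/a)F(s/a) with a=6: L{sin(72t)} = (1/6) · 12/((s/6)² + 144) = (1/6) · 12·36/(s² + 5184) = 72/(s² + 5184)

Final answer: 72/(s² + 5184)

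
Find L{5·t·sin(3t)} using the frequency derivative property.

L{sin(3t)} = 3/(s² + 9). By L{t·f(t)} = -F'(s): -d/ds[3/(s² + 9)] = -(3)·(-2s)/(s² + 9)² = 6s/(s² + 9)². Then L{5·t·sin(3t)} = 5·6s/(s² + 9)² = 30s/(s² + 9)²

Final answer: 30s/(s² + 9)²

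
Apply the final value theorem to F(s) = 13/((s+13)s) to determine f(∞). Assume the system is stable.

f(∞) = lim_{s→0} sF(s) = lim_{s→0} 13/(s+13) = 1

Final answer: 1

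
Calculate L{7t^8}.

L{t^n} = n!/s^(n+1). So L{7t^8} = 7·8!/s^9 = 282240/s^9

Final answer: 282240/s^9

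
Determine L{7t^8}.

L{t^n} = n!/s^(n+1). So L{7t^8} = 7·8!/s^9 = 282240/s^9

Final answer: 282240/s^9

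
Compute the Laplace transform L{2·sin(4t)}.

L{sin(ωt)} = ω/(s² + ω²), so L{sin(4t)} = 4/(s² + 16). Then L{2·sin(4t)} = 2·4/(s² + 16) = 8/(s² + 16)

Final answer: 8/(s² + 16)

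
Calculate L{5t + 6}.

L{5t + 6} = 5·L{t} + 6·L{1} = 5/s² + 6/s

Final answer: 5/s² + 6/s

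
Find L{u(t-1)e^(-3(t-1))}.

u(t-a)f(t-a) with f(t)=e^(-3t). L{e^(-3t)} = 1/(s+3). By time shift: e^(-s)/(s+3)

Final answer: e^(-s)/(s+3)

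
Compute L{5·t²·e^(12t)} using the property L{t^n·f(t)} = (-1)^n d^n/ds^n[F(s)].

L{e^(12t)} = 1/(s-12). d/ds[1/(s-12)] = -1/(s-12)². d²/ds²[1/(s-12)] = 2/(s-12)³. So L{t²·e^(12t)} = (-1)² · 2/(s-12)³ = 2/(s-12)³. Then L{5·t²·e^(12t)} = 5·2/(s-12)³ = 10/(s-12)³

Final answer: 10/(s-12)³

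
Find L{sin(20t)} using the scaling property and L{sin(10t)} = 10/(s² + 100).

Using L{f(at)} = (1/a)F(s/a) with a=2: L{sin(20t)} = (1/2) · 10/((s/2)² + 100) = (1/2) · 10·4/(s² + 400) = 20/(s² + 400)

Final answer: 20/(s² + 400)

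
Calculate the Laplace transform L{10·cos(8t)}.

L{cos(ωt)} = s/(s² + ω²), so L{cos(8t)} = s/(s² + 64). Then L{10·cos(8t)} = 10·s/(s² + 64) = 10s/(s² + 64)

Final answer: 10s/(s² + 64)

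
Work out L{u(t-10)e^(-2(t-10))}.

u(t-a)f(t-a) with f(t)=e^(-2t). L{e^(-2t)} = 1/(s+2). By time shift: e^(-10s)/(s+2)

Final answer: e^(-10s)/(s+2)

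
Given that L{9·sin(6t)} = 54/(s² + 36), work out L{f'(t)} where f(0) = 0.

L{f'(t)} = s·F(s) - f(0) = s·54/(s² + 36) - 0 = 54s/(s² + 36)

Final answer: 54s/(s² + 36)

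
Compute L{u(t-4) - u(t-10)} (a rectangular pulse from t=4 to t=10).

L{u(t-a)} = e^(-as)/s. L{u(t-4) - u(t-10)} = (e^(-4s) - e^(-10s))/s

Final answer: (e^(-4s) - e^(-10s))/s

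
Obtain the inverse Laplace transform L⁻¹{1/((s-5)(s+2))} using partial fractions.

Decompose: A/(s-5) + B/(s+2). A = 1/7, B = -1/7. f(t) = (e^(5t) - e^(-2t))/7

Final answer: (e^(5t) - e^(-2t))/7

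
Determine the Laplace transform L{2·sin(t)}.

L{sin(ωt)} = ω/(s² + ω²), so L{sin(t)} = 1/(s² + 1). Then L{2·sin(t)} = 2·1/(s² + 1) = 2/(s² + 1)

Final answer: 2/(s² + 1)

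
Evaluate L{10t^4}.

L{t^n} = n!/s^(n+1). So L{10t^4} = 10·4!/s^5 = 240/s^5

Final answer: 240/s^5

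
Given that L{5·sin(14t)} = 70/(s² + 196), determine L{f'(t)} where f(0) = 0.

L{f'(t)} = s·F(s) - f(0) = s·70/(s² + 196) - 0 = 70s/(s² + 196)

Final answer: 70s/(s² + 196)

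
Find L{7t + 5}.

L{7t + 5} = 7·L{t} + 5·L{1} = 7/s² + 5/s

Final answer: 7/s² + 5/s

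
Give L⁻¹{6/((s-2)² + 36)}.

Form: b/((s-a)² + b²) → e^(at)sin(bt). With a=2, b=6

Final answer: e^(2t)·sin(6t)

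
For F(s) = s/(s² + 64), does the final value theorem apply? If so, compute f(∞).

The final value theorem requires all poles of sF(s) in the left half-plane. sF(s) = s²/(s² + 64) has poles at s = ±8i (imaginary axis). Theorem does NOT apply (oscillatory system).

Final answer: Not applicable (oscillatory)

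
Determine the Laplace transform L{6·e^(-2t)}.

L{e^(at)} = 1/(s-a), so L{e^(-2t)} = 1/(s+2). Then L{6·e^(-2t)} = 6/(s+2)

Final answer: 6/(s+2)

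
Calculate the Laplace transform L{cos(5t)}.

L{cos(ωt)} = s/(s² + ω²), so L{cos(5t)} = s/(s² + 25)

Final answer: s/(s² + 25)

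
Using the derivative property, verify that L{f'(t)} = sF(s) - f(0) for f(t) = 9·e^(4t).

f'(t) = 36e^(4t). Direct: L{f'(t)} = 36/(s-4). Property: s·9/(s-4) - 9 = (9s - 9(s-4))/(s-4) = 36/(s-4). ✓

Final answer: 36/(s-4)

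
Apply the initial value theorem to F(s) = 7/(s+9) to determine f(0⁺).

f(0⁺) = lim_{s→∞} s·7/(s+9) = lim_{s→∞} 7s/(s+9) = 7

Final answer: 7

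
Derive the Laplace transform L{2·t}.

L{t^n} = n!/s^(n+1), so L{t} = 1/s^2. Then L{2·t} = 2·1/s^2 = 2/s^2

Final answer: 2/s^2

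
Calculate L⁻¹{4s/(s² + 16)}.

This is the form c·s/(s² + a²) with a = 4, c = 4. L⁻¹ = 4·cos(4t)

Final answer: 4·cos(4t)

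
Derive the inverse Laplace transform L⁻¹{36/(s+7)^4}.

L⁻¹{n!/(s-a)^(n+1)} = t^n·e^(at) with n=3, a=-7. So L⁻¹{6/(s+7)^4} = t^3·e^(-7t), and L⁻¹{36/(s+7)^4} = (36/6)·t^3·e^(-7t) = 6·t^3·e^(-7t)

Final answer: 6·t^3·e^(-7t)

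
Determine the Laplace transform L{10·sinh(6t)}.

L{sinh(ωt)} = ω/(s² - ω²), so L{sinh(6t)} = 6/(s² - 36). Then L{10·sinh(6t)} = 10·6/(s² - 36) = 60/(s² - 36)

Final answer: 60/(s² - 36)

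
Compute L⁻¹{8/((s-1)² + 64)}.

Form: b/((s-a)² + b²) → e^(at)sin(bt). With a=1, b=8

Final answer: e^t·sin(8t)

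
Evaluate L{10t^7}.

L{t^n} = n!/s^(n+1). So L{10t^7} = 10·7!/s^8 = 50400/s^8

Final answer: 50400/s^8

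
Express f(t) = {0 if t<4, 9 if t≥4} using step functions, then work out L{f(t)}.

f(t) = 9·u(t-4). L{u(t-4)} = e^(-4s)/s, so L{f(t)} = 9·e^(-4s)/s

Final answer: 9·e^(-4s)/s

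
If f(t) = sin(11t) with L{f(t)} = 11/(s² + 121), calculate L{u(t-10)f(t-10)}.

Time shift theorem: L{u(t-a)f(t-a)} = e^(-as)F(s). Here a=10, F(s) = 11/(s² + 121), so L{u(t-10)f(t-10)} = e^(-10s)·11/(s² + 121)

Final answer: e^(-10s)·11/(s² + 121)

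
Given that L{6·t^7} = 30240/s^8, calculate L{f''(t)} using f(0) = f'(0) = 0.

L{f''(t)} = s²F(s) - sf(0) - f'(0) = s²·30240/s^8 - 0 - 0 = 30240/s^6

Final answer: 30240/s^6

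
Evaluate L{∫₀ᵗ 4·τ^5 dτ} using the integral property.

L{∫₀ᵗ f(τ)dτ} = F(s)/s with f(t) = 4t^5. F(s) = 480/s^6, so L{∫₀ᵗ 4·τ^5 dτ} = (480/s^6)/s = 480/s^7. (Check: ∫₀ᵗ 4·τ^5 dτ = 4t^6/6.)

Final answer: 480/s^7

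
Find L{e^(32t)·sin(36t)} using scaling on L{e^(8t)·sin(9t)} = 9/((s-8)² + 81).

Scaling with a=4: L{e^(32t)·sin(36t)} = (1/4) · 9/((s/4-8)² + 81). Simplifying: 36/((s-32)² + 1296)

Final answer: 36/((s-32)² + 1296)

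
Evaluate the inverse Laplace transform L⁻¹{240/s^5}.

L⁻¹{n!/s^(n+1)} = t^n with n=4. So L⁻¹{24/s^5} = t^4, and L⁻¹{240/s^5} = (240/24)·t^4 = 10·t^4

Final answer: 10·t^4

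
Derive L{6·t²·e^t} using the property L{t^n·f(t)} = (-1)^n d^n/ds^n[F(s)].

L{e^t} = 1/(s-1). d/ds[1/(s-1)] = -1/(s-1)². d²/ds²[1/(s-1)] = 2/(s-1)³. So L{t²·e^t} = (-1)² · 2/(s-1)³ = 2/(s-1)³. Then L{6·t²·e^t} = 6·2/(s-1)³ = 12/(s-1)³

Final answer: 12/(s-1)³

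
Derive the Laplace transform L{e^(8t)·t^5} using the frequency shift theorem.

L{e^(at)·t^n} = n!/(s-a)^(n+1), so L{e^(8t)·t^5} = 120/(s-8)^6

Final answer: 120/(s-8)^6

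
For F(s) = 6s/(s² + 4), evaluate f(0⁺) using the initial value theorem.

f(0⁺) = lim_{s→∞} s·6s/(s² + 4) = lim_{s→∞} 6s²/(s² + 4) = 6

Final answer: 6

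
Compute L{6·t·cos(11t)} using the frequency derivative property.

L{cos(11t)} = s/(s² + 121). Derivative: d/ds[s/(s² + 121)] = [(s² + 121) - s·2s]/(s² + 121)² = (121 - s²)/(s² + 121)². So L{t·cos(11t)} = -F'(s) = (s² - 121)/(s² + 121)². Then L{6·t·cos(11t)} = 6·(s² - 121)/(s² + 121)²

Final answer: 6·(s² - 121)/(s² + 121)²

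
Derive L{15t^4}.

L{t^n} = n!/s^(n+1). So L{15t^4} = 15·4!/s^5 = 360/s^5

Final answer: 360/s^5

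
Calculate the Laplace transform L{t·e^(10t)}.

L{t^n·e^(at)} = n!/(s-a)^(n+1), so L{t·e^(10t)} = 1/(s-10)^2

Final answer: 1/(s-10)^2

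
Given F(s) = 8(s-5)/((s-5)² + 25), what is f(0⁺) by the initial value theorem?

f(0⁺) = lim_{s→∞} sF(s) = lim_{s→∞} 8s(s-5)/((s-5)² + 25) = 8

Final answer: 8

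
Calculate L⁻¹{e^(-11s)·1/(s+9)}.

L⁻¹{1/(s+9)} = e^(-9t). By the time shift theorem, L⁻¹{e^(-as)F(s)} = u(t-a)f(t-a) with a=11, so L⁻¹{e^(-11s)·1/(s+9)} = u(t-11)·e^(-9(t-11))

Final answer: u(t-11)·e^(-9(t-11))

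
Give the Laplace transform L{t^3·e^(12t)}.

L{t^n·e^(at)} = n!/(s-a)^(n+1), so L{t^3·e^(12t)} = 6/(s-12)^4

Final answer: 6/(s-12)^4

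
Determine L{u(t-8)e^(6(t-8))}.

u(t-a)f(t-a) with f(t)=e^(6t). L{e^(6t)} = 1/(s-6). By time shift: e^(-8s)/(s-6)

Final answer: e^(-8s)/(s-6)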